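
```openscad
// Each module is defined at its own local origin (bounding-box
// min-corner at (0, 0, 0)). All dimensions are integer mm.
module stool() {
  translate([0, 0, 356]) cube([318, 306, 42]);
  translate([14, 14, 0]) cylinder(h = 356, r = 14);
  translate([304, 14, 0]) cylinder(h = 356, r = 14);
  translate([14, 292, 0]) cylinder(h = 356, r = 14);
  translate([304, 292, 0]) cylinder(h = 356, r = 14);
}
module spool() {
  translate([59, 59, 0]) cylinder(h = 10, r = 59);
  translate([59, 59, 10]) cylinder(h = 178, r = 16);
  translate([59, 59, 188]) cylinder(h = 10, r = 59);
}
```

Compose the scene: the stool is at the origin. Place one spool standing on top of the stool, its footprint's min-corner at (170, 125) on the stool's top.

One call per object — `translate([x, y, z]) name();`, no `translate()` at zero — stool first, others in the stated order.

stool();
translate([170, 125, 398]) spool();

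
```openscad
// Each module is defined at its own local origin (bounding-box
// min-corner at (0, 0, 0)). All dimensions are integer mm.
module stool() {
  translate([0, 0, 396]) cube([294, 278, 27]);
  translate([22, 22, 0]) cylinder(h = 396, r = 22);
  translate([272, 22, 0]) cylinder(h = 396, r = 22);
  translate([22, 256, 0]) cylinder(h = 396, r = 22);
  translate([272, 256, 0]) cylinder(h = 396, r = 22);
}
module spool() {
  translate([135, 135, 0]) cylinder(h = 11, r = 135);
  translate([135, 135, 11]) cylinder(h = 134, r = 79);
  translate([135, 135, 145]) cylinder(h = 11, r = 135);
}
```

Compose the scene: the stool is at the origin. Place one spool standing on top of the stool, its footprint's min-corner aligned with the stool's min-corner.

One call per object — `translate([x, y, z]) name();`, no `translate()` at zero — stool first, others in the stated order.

stool();
translate([0, 0, 423]) spool();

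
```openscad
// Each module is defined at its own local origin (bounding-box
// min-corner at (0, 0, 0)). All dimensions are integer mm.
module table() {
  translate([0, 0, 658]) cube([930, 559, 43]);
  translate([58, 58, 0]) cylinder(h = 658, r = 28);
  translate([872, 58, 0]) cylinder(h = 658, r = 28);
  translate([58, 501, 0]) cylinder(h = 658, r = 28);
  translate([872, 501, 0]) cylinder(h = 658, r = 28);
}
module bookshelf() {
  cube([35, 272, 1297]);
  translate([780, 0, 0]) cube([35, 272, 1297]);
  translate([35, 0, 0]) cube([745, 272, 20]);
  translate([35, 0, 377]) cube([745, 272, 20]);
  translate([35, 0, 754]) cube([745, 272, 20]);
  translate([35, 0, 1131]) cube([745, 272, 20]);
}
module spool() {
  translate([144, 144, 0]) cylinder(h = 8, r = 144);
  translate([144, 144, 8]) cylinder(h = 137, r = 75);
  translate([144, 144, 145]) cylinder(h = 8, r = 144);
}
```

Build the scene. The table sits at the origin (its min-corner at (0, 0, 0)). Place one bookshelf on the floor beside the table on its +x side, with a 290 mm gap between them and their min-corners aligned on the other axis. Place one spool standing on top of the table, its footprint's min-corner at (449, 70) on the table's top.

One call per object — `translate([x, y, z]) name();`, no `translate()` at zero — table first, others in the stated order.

table();
translate([1220, 0, 0]) bookshelf();
translate([449, 70, 701]) spool();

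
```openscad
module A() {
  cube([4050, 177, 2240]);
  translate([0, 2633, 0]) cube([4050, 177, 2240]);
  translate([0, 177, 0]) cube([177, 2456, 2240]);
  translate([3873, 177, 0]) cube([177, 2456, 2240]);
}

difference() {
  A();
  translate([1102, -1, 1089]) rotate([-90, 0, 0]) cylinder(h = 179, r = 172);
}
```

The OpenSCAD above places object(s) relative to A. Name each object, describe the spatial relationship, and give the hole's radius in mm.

The subtracted cylinder has r = 172 mm.

A is a house frame. The house frame has a circular hole through its front wall. The hole's radius is 172 mm.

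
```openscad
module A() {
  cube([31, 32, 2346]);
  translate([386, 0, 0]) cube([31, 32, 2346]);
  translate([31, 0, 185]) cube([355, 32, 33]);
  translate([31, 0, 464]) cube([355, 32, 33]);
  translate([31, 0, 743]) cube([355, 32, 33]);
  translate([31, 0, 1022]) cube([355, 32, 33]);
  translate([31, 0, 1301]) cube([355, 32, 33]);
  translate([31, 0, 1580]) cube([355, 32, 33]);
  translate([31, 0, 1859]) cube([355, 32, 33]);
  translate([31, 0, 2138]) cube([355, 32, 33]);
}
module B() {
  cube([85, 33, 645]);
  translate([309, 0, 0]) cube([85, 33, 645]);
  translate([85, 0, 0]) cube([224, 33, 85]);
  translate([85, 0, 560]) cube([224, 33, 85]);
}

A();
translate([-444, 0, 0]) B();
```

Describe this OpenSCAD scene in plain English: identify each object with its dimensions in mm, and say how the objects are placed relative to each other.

A is a wooden ladder with two side rails of 31×32 mm section and 2346 mm height, set 417 mm apart overall. Between them run 8 rectangular rungs (32 mm deep, 33 mm thick), front faces flush with the rails' −y face. The bottom of the first rung is 185 mm above the floor and each subsequent rung is 279 mm higher than the one below.

B is a rectangular picture frame lying in the x–z plane (depth along y). The opening is 224 mm wide (x) by 475 mm tall (z), surrounded by a border 85 mm wide on all four sides. The frame is 33 mm deep and is made of two full-height vertical stiles with two horizontal rails fitted between them.

The picture frame is on the floor beside the ladder on its −x side.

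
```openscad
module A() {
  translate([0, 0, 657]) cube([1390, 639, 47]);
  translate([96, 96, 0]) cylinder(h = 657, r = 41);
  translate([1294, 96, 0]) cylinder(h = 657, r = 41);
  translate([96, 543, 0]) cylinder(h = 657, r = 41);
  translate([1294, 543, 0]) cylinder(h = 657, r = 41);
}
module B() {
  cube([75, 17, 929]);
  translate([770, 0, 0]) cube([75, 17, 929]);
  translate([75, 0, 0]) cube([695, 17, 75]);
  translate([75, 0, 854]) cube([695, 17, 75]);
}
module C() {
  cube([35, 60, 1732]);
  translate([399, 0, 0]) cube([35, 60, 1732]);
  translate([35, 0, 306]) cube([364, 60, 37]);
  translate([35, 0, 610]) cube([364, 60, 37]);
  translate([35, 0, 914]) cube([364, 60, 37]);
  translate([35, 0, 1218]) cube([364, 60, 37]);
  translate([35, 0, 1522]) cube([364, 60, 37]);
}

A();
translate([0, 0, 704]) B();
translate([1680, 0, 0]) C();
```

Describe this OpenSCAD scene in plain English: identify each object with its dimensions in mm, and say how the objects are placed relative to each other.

A is a table: top 1390 mm (x) × 639 mm (y), 47 mm thick, upper face at z = 704 mm, on four round legs of 82 mm diameter, each leg's bounding box inset 55 mm from the nearest pair of top edges, running from z = 0 to the bottom of the top.

B is a picture frame with a 695×779 mm rectangular opening (x by z) and a uniform 75 mm border on every side. Frame depth is 17 mm along y. It is built from two vertical stiles running the full outside height and two horizontal rails spanning the gap between the stiles.

C is a wooden ladder with two side rails of 35×60 mm section and 1732 mm height, set 434 mm apart overall. Between them run 5 rectangular rungs (60 mm deep, 37 mm thick), front faces flush with the rails' −y face. The bottom of the first rung is 306 mm above the floor and each subsequent rung is 304 mm higher than the one below.

The picture frame is on top of the table. The ladder is on the floor beside the table on its +x side.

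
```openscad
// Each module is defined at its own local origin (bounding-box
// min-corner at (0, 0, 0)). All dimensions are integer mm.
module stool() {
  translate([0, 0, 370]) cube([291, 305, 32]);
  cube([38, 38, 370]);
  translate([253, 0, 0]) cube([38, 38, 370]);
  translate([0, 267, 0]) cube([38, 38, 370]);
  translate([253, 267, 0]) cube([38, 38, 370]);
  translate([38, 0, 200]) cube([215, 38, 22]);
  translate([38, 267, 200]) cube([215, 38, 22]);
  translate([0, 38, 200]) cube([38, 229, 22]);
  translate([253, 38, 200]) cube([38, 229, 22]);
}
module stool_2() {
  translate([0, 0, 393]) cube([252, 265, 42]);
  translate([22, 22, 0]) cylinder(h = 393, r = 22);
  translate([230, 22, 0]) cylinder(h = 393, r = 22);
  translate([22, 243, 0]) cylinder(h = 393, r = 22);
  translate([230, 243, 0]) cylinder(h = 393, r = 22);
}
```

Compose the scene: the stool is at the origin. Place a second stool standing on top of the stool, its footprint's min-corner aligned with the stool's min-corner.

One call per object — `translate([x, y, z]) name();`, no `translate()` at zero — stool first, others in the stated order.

stool();
translate([0, 0, 402]) stool_2();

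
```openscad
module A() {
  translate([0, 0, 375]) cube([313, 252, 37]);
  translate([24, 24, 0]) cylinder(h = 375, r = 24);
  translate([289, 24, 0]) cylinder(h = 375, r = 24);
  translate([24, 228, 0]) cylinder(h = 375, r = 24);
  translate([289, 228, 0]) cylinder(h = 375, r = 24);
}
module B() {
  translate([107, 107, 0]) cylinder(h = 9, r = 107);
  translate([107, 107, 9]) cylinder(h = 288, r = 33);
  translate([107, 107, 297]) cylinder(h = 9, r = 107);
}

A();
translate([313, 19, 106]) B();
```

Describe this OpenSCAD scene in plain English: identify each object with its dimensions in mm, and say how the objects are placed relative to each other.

A is a simple wooden stool: a rectangular seat 313 mm (x) by 252 mm (y), 37 mm thick, top face at z = 412 mm, on four round legs, each 48 mm in diameter. The legs rest on z = 0, each leg's axis is inset half a diameter from the nearest pair of seat edges (so the leg's bounding box is flush with the corner).

B is a spool: two coaxial disc flanges of radius 107 mm and thickness 9 mm, joined by a core cylinder of radius 33 mm and height 288 mm. The lower flange rests on z = 0 and the three cylinders share a vertical axis.

The spool is beside the stool with their tops flush at z = 412.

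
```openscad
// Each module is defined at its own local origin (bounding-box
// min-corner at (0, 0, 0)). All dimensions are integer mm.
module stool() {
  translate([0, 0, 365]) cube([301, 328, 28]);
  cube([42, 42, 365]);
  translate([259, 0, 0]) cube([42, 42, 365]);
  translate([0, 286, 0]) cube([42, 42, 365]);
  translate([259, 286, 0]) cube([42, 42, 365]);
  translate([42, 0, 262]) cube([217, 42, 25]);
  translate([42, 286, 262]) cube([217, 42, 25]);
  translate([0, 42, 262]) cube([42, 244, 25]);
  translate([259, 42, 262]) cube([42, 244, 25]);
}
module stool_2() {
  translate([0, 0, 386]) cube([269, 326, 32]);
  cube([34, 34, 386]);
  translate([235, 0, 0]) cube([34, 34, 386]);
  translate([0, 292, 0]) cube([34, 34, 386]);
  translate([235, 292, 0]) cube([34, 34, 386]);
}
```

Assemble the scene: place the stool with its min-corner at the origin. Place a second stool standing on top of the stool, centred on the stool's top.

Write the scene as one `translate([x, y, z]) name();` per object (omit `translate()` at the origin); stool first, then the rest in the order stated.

stool();
translate([16, 1, 393]) stool_2();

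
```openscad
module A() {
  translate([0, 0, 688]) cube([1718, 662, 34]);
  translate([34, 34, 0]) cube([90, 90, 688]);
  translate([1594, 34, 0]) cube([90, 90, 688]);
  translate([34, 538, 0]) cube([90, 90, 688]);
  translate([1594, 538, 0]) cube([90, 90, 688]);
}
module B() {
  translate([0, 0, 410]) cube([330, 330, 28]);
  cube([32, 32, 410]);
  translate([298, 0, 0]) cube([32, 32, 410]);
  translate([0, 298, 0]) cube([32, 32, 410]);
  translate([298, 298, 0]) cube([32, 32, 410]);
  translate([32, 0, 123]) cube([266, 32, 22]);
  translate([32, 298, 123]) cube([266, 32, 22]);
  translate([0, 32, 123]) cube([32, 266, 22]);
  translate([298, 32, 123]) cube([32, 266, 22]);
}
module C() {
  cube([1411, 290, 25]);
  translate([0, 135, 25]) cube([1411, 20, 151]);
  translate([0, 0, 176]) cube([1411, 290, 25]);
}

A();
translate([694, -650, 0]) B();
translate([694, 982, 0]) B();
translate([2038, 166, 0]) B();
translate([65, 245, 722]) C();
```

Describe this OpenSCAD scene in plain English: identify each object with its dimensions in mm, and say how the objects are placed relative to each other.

A is a table with a 1718×662 mm rectangular top, 34 mm thick, top surface at z = 722 mm, supported by four 90×90 mm square legs, each inset 34 mm from the nearest pair of top edges, running from the floor.

B is a simple wooden stool: a rectangular seat 330 mm (x) by 330 mm (y), 28 mm thick, top face at z = 438 mm, on four square legs, each 32×32 mm in cross-section. The legs rest on z = 0, each flush with a corner of the seat. Four stretchers, 32 mm wide and 22 mm tall, connect adjacent legs with their undersides at z = 123 mm, each running between the inner faces of the legs it joins and aligned with the legs' outer faces on the other axis.

C is an I-beam lying along x, 1411 mm long. Overall section height 201 mm. Two flanges 290 mm wide (y) and 25 mm thick, one on the floor and one at the top; a web 20 mm thick runs between them, centred on the flange width.

Three stools sit around the table at the −y, +y, +x sides. The I-beam is on top of the table.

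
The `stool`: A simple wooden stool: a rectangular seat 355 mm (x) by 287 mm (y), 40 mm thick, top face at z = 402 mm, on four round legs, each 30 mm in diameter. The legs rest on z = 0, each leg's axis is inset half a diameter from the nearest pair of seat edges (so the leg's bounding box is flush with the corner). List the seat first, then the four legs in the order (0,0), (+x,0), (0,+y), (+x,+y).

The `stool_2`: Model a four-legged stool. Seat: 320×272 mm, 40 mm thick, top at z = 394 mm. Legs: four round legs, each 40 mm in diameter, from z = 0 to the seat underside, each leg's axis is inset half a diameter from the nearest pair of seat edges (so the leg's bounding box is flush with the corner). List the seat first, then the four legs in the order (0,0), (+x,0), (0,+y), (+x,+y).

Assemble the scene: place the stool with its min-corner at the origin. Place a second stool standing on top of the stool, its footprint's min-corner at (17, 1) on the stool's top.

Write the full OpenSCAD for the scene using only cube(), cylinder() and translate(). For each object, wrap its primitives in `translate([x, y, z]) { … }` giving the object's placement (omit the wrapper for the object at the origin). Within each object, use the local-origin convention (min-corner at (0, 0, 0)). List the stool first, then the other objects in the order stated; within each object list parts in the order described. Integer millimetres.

translate([0, 0, 362]) cube([355, 287, 40]);
translate([15, 15, 0]) cylinder(h = 362, r = 15);
translate([340, 15, 0]) cylinder(h = 362, r = 15);
translate([15, 272, 0]) cylinder(h = 362, r = 15);
translate([340, 272, 0]) cylinder(h = 362, r = 15);
translate([17, 1, 402]) {
  translate([0, 0, 354]) cube([320, 272, 40]);
  translate([20, 20, 0]) cylinder(h = 354, r = 20);
  translate([300, 20, 0]) cylinder(h = 354, r = 20);
  translate([20, 252, 0]) cylinder(h = 354, r = 20);
  translate([300, 252, 0]) cylinder(h = 354, r = 20);
}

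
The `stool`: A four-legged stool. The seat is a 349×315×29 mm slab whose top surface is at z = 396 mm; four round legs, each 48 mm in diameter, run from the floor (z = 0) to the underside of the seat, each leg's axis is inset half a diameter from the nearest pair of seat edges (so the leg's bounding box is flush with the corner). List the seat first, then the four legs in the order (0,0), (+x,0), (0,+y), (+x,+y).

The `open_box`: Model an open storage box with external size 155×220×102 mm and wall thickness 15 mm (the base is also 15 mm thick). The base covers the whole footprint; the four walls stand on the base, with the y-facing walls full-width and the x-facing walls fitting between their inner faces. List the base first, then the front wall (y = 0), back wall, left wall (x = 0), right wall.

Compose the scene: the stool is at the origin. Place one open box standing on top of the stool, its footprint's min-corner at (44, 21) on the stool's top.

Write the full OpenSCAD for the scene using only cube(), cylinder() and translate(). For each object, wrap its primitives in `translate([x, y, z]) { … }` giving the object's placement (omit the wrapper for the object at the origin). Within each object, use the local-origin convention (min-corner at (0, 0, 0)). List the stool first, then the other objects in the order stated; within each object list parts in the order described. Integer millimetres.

translate([0, 0, 367]) cube([349, 315, 29]);
translate([24, 24, 0]) cylinder(h = 367, r = 24);
translate([325, 24, 0]) cylinder(h = 367, r = 24);
translate([24, 291, 0]) cylinder(h = 367, r = 24);
translate([325, 291, 0]) cylinder(h = 367, r = 24);
translate([44, 21, 396]) {
  cube([155, 220, 15]);
  translate([0, 0, 15]) cube([155, 15, 87]);
  translate([0, 205, 15]) cube([155, 15, 87]);
  translate([0, 15, 15]) cube([15, 190, 87]);
  translate([140, 15, 15]) cube([15, 190, 87]);
}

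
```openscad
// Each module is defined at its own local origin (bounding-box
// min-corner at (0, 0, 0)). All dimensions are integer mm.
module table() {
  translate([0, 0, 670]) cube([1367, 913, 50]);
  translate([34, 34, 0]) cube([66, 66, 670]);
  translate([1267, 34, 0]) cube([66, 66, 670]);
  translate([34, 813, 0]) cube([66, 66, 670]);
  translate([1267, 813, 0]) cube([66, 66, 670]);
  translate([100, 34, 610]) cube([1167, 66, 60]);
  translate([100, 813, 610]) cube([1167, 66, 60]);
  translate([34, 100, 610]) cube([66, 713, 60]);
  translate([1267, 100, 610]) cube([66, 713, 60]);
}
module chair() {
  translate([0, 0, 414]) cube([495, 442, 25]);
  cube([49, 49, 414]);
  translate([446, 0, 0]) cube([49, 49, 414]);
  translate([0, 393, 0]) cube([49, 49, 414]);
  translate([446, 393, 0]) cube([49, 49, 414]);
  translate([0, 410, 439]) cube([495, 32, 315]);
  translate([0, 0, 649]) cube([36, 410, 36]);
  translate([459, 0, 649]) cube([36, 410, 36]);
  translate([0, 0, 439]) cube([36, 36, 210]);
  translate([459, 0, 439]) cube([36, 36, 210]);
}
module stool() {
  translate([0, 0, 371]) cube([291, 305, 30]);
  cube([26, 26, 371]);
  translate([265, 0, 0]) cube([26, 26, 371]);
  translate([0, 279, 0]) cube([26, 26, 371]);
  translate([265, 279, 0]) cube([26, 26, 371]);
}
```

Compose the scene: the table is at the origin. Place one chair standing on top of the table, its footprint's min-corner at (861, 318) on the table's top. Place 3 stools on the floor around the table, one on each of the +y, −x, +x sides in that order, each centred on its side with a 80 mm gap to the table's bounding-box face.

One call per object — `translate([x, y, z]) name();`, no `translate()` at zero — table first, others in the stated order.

table();
translate([861, 318, 720]) chair();
translate([538, 993, 0]) stool();
translate([-371, 304, 0]) stool();
translate([1447, 304, 0]) stool();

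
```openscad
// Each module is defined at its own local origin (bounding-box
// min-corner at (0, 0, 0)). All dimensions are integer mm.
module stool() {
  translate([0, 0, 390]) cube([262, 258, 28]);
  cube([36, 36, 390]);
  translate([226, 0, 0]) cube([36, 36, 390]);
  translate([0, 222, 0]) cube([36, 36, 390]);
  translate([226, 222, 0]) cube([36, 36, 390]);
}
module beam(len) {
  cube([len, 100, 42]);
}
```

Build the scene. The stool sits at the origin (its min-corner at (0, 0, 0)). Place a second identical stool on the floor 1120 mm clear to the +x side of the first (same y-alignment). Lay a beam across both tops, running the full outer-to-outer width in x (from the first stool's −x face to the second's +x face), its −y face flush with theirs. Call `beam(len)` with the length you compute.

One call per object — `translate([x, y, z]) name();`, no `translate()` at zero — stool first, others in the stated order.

stool();
translate([1382, 0, 0]) stool();
translate([0, 0, 418]) beam(1644);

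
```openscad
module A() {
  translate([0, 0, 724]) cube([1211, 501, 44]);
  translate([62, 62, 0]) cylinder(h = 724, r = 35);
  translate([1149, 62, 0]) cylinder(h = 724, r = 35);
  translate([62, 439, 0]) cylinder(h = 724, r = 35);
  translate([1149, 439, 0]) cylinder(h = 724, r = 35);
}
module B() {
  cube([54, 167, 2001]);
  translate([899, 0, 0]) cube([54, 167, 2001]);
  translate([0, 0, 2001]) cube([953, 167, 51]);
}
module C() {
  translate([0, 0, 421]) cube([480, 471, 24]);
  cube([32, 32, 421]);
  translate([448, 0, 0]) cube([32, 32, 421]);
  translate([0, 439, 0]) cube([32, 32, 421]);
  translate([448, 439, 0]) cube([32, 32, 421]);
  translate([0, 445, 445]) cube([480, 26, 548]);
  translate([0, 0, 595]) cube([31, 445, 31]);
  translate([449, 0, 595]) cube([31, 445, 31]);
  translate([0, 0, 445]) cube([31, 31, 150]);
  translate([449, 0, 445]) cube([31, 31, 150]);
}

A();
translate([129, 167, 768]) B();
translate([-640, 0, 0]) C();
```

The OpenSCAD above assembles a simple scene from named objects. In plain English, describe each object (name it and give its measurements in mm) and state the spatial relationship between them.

A is a table: top 1211 mm (x) × 501 mm (y), 44 mm thick, upper face at z = 768 mm, on four round legs of 70 mm diameter, each leg's bounding box inset 27 mm from the nearest pair of top edges, running from z = 0 to the bottom of the top.

B is a door frame. The clear opening is 845 mm wide and 2001 mm high. Two 54 mm wide jambs, 167 mm deep, stand either side of the opening from the floor to the top of the opening. A 51 mm thick head sits across the top of both jambs, spanning the full outside width of the frame.

C is a chair. The seat is a 480×471×24 mm slab with its top at z = 445 mm, on four 32×32 mm corner legs (flush with the seat edges, standing on z = 0). A flat backrest 26 mm thick, 548 mm tall, spans the full seat width and rises from the seat top along its +y edge, rear face flush with the rear of the seat. Two armrests of 31×31 mm section run along each side from the seat's front edge to the front of the backrest, top faces 181 mm above the seat top and outer faces flush with the seat's x-edges; a 31×31 mm post under the front of each armrest stands on the seat at the front corner.

The door frame is on top of the table, centred. The chair is on the floor beside the table on its −x side.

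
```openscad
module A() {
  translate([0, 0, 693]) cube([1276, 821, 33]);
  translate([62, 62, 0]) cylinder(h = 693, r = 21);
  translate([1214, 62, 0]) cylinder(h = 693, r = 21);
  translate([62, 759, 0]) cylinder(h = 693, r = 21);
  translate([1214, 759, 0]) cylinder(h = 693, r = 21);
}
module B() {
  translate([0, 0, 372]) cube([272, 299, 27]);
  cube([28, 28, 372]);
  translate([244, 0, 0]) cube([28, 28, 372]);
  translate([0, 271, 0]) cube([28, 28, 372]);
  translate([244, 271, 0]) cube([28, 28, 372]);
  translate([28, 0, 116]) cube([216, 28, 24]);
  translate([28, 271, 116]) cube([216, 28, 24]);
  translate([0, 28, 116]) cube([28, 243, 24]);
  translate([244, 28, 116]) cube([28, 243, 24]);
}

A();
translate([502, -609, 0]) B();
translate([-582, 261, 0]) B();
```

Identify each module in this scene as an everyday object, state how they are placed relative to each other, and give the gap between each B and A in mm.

A is a table. B is a stool. Two stools sit around the table at the −y, −x sides. The gap between each stool and the table is 310 mm.

Each stool's nearest face is 310 mm from the table's bounding box.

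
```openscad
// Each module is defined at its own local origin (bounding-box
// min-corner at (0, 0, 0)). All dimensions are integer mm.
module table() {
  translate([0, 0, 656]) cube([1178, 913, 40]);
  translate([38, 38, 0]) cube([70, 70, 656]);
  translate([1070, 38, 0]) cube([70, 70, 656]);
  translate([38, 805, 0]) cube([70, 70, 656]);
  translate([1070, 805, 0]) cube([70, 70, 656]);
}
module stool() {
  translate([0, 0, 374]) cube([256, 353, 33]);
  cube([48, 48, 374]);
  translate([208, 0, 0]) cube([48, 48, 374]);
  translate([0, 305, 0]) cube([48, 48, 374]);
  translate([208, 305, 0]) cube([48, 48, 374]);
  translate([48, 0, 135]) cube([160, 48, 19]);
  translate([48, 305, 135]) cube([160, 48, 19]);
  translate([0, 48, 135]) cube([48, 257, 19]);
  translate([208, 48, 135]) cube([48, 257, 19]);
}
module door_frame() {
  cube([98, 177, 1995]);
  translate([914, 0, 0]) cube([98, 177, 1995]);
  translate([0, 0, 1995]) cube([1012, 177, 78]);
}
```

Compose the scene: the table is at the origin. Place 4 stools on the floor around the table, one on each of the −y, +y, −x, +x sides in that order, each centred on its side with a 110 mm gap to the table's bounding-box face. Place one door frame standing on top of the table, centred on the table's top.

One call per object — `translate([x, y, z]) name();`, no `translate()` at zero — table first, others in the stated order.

table();
translate([461, -463, 0]) stool();
translate([461, 1023, 0]) stool();
translate([-366, 280, 0]) stool();
translate([1288, 280, 0]) stool();
translate([83, 368, 696]) door_frame();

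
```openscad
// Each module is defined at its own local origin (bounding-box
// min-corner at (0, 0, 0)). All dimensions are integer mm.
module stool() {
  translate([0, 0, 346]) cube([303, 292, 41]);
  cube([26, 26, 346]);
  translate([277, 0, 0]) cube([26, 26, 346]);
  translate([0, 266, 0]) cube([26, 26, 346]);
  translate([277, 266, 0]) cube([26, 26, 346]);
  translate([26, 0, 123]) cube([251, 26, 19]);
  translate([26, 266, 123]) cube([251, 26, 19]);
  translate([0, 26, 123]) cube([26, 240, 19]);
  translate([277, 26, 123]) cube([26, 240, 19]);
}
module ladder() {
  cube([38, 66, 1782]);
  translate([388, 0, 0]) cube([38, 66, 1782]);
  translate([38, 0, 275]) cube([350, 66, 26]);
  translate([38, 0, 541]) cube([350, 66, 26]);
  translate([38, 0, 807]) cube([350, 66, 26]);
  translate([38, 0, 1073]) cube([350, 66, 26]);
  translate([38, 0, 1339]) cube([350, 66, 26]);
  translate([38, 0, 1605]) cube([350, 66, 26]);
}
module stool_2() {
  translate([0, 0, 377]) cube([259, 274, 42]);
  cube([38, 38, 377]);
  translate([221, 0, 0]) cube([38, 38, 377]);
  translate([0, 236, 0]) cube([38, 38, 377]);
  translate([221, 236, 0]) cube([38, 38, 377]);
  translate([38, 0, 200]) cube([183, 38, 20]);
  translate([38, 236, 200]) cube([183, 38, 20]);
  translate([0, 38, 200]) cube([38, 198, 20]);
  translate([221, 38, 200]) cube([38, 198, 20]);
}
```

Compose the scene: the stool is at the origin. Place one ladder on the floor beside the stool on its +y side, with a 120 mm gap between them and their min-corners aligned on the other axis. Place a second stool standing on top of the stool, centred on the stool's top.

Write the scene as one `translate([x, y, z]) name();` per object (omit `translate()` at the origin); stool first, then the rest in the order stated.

stool();
translate([0, 412, 0]) ladder();
translate([22, 9, 387]) stool_2();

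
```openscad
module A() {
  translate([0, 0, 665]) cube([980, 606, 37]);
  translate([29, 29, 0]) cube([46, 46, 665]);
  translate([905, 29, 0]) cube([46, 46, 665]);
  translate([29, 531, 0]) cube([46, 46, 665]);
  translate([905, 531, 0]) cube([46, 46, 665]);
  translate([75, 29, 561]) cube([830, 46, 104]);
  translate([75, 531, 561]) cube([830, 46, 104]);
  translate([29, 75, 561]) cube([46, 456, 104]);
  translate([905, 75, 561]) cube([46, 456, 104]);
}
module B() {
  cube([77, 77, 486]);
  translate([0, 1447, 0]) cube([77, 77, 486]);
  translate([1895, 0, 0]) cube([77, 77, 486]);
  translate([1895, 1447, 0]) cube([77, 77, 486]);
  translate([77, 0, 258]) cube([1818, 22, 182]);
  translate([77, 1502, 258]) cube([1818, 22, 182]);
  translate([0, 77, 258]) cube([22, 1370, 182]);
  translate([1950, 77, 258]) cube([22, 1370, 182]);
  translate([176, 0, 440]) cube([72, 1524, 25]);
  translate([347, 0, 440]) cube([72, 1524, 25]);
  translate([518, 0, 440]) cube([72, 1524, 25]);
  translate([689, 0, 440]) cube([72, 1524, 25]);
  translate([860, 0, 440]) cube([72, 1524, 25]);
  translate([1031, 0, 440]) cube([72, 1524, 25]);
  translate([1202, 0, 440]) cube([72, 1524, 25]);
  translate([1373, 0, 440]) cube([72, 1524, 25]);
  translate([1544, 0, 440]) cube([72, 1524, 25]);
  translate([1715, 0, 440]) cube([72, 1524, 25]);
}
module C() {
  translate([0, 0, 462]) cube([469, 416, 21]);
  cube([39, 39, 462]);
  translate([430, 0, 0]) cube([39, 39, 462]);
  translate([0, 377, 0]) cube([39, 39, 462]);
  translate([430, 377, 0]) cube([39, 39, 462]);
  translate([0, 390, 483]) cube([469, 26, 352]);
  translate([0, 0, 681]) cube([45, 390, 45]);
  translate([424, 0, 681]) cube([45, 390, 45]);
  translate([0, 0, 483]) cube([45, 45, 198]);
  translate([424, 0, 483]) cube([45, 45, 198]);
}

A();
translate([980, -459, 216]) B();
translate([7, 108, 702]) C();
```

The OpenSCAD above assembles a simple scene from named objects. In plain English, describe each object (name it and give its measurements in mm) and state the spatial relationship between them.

A is a table with a 980×606 mm rectangular top, 37 mm thick, top surface at z = 702 mm, supported by four 46×46 mm square legs, each inset 29 mm from the nearest pair of top edges, running from the floor. Four apron rails, 46 mm thick and 104 mm tall, run between adjacent legs with their top edges flush with the underside of the top and their outer faces flush with the legs' outer faces.

B is a bed frame 1972 mm long (x) by 1524 mm wide (y). Four 77×77 mm corner posts, 486 mm tall, at the corners of the footprint. Four rails of 22 mm thickness and 182 mm height run between adjacent posts with their undersides at z = 258 mm, their outer faces flush with the outside of the frame (the two x-running rails run between the posts' inner faces; the two y-running rails run between the posts' inner faces). 10 slats, each 72 mm wide (x) and 25 mm thick, lie across the top of the two x-running rails, running the full 1524 mm width of the frame in y; the slats are evenly spaced along x between the inner faces of the end posts with equal gaps (rounded down to the nearest mm) at the −x end and between each pair — any rounding remainder accumulates at the +x end.

C is a chair. The seat is a 469×416×21 mm slab with its top at z = 483 mm, on four 39×39 mm corner legs (flush with the seat edges, standing on z = 0). A flat backrest 26 mm thick, 352 mm tall, spans the full seat width and rises from the seat top along its +y edge, rear face flush with the rear of the seat. Two armrests of 45×45 mm section run along each side from the seat's front edge to the front of the backrest, top faces 243 mm above the seat top and outer faces flush with the seat's x-edges; a 45×45 mm post under the front of each armrest stands on the seat at the front corner.

The bed frame is beside the table with their tops flush at z = 702. The chair is on top of the table.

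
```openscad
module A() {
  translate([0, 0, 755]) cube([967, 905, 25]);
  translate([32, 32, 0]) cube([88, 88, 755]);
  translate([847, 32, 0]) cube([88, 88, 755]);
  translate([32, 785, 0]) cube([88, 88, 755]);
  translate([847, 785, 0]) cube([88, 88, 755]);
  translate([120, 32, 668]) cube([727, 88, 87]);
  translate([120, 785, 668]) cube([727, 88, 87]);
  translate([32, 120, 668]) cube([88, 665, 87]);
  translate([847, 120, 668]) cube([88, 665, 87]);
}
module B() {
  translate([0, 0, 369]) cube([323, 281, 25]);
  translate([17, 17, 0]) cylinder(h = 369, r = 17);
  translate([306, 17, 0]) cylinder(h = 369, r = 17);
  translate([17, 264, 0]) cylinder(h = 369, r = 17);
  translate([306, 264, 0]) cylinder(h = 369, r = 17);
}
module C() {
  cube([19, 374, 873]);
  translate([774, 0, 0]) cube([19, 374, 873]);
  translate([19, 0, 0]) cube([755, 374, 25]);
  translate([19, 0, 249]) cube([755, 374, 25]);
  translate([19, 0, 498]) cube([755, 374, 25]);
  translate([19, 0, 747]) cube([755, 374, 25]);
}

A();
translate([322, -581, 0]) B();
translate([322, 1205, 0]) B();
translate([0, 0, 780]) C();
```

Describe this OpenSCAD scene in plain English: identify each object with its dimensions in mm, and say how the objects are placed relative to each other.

A is a table: top 967 mm (x) × 905 mm (y), 25 mm thick, upper face at z = 780 mm, on four 88×88 mm square legs, each inset 32 mm from the nearest pair of top edges, running from z = 0 to the bottom of the top. Four apron rails, 88 mm thick and 87 mm tall, run between adjacent legs with their top edges flush with the underside of the top and their outer faces flush with the legs' outer faces.

B is a four-legged stool. The seat is 323×281 mm, 25 mm thick, top at z = 394 mm. It stands on four round legs, each 34 mm in diameter, from z = 0 to the seat underside, each leg's axis is inset half a diameter from the nearest pair of seat edges (so the leg's bounding box is flush with the corner).

C is a bookshelf 793 mm wide overall, 374 mm deep and 873 mm tall. The two sides are 19 mm thick vertical panels. 4 horizontal shelves of 25 mm thickness span between the inner faces of the sides; the lowest shelf sits on the floor and shelves are stacked with a clear vertical gap of 224 mm between each pair.

Two stools sit around the table at the −y, +y sides. The bookshelf is on top of the table.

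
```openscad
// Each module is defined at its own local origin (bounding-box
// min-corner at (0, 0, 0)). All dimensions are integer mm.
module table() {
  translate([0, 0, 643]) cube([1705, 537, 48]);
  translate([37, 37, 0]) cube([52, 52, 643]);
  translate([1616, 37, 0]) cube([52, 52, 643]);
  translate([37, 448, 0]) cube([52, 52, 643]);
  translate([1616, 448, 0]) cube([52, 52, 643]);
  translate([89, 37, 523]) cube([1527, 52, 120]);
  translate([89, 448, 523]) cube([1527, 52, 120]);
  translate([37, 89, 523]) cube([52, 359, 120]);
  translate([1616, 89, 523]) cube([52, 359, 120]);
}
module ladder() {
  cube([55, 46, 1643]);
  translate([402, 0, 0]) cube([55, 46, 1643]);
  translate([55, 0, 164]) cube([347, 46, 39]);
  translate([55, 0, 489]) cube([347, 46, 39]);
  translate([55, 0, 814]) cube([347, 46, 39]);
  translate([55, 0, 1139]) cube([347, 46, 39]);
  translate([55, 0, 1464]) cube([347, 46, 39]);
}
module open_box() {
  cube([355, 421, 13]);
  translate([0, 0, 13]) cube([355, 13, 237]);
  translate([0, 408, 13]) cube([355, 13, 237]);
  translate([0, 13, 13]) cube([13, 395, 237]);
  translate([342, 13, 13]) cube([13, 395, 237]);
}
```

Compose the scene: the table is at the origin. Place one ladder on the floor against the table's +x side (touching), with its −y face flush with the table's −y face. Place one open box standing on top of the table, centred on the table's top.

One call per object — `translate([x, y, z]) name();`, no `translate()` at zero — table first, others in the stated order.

table();
translate([1705, 0, 0]) ladder();
translate([675, 58, 691]) open_box();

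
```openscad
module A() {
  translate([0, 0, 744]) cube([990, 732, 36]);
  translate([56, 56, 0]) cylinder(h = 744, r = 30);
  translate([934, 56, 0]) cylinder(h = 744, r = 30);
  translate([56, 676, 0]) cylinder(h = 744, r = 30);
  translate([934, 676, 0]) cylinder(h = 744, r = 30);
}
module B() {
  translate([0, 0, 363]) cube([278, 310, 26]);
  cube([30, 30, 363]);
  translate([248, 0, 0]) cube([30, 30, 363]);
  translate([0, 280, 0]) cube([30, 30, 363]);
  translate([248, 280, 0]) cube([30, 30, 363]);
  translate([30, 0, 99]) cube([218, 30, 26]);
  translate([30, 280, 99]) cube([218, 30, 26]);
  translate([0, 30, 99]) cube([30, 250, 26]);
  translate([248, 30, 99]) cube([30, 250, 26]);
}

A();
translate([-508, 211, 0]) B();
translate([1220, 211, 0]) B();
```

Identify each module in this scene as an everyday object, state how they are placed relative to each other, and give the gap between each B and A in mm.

Each stool's nearest face is 230 mm from the table's bounding box.

A is a table. B is a stool. Two stools sit around the table at the −x, +x sides. The gap between each stool and the table is 230 mm.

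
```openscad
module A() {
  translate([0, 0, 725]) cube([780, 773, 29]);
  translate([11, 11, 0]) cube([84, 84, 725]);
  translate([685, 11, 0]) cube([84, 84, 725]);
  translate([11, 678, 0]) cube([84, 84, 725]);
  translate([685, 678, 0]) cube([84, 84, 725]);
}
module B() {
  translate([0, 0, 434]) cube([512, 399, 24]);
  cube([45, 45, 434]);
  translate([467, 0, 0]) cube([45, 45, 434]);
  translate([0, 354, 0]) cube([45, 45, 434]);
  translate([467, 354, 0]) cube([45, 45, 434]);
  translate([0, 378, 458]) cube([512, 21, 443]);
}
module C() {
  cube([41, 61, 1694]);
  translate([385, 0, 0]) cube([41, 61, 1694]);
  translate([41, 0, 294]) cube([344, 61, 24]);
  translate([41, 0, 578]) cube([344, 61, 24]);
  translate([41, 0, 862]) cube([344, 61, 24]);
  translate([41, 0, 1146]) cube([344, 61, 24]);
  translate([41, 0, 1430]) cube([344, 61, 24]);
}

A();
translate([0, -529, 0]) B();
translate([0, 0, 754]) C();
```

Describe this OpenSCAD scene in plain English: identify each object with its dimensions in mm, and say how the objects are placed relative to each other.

A is a table: top 780 mm (x) × 773 mm (y), 29 mm thick, upper face at z = 754 mm, on four 84×84 mm square legs, each inset 11 mm from the nearest pair of top edges, running from z = 0 to the bottom of the top.

B is a chair. The seat is a 512×399×24 mm slab with its top at z = 458 mm, on four 45×45 mm corner legs (flush with the seat edges, standing on z = 0). A flat backrest 21 mm thick, 443 mm tall, spans the full seat width and rises from the seat top along its +y edge, rear face flush with the rear of the seat.

C is a straight ladder. Two 41×61 mm vertical rails, 1694 mm tall, stand 426 mm apart (outside-to-outside) with their front faces coplanar on the −y side. 5 rungs, each 61 mm deep and 24 mm tall, span between the inner faces of the rails, front faces flush with the rails. The lowest rung's underside is at z = 294 mm and rungs are spaced 284 mm apart (underside to underside).

The chair is on the floor beside the table on its −y side. The ladder is on top of the table.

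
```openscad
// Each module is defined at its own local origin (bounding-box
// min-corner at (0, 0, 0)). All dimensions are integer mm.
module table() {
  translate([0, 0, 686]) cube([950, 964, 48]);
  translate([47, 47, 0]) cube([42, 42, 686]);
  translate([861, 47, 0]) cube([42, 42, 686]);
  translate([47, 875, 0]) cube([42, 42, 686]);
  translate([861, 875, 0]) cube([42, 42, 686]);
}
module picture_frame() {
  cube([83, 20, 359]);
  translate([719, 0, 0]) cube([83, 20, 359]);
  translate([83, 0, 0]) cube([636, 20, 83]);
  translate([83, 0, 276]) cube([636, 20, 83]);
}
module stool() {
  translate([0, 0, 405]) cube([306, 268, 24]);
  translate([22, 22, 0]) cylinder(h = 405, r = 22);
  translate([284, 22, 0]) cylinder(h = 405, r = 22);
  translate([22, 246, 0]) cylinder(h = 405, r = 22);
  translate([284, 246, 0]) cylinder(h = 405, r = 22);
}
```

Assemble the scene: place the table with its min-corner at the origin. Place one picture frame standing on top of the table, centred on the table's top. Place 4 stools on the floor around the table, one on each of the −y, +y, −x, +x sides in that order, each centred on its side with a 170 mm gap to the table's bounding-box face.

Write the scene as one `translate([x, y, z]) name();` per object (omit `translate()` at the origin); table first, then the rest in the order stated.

table();
translate([74, 472, 734]) picture_frame();
translate([322, -438, 0]) stool();
translate([322, 1134, 0]) stool();
translate([-476, 348, 0]) stool();
translate([1120, 348, 0]) stool();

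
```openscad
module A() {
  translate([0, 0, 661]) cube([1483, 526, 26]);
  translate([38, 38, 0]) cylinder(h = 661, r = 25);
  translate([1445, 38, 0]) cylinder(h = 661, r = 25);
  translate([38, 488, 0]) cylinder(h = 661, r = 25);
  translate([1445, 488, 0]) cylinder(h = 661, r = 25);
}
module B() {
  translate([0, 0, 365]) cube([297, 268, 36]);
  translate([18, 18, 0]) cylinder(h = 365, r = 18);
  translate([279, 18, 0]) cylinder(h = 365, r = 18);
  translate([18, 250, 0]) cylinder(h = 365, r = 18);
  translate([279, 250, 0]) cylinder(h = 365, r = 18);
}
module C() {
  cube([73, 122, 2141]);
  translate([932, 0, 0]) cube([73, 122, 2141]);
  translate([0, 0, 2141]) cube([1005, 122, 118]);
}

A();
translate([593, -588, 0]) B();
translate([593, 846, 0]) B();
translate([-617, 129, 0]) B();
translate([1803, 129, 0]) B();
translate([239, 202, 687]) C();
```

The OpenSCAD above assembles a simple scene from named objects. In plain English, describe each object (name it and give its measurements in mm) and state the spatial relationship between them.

A is a table: top 1483 mm (x) × 526 mm (y), 26 mm thick, upper face at z = 687 mm, on four round legs of 50 mm diameter, each leg's bounding box inset 13 mm from the nearest pair of top edges, running from z = 0 to the bottom of the top.

B is a simple wooden stool: a rectangular seat 297 mm (x) by 268 mm (y), 36 mm thick, top face at z = 401 mm, on four round legs, each 36 mm in diameter. The legs rest on z = 0, each leg's axis is inset half a diameter from the nearest pair of seat edges (so the leg's bounding box is flush with the corner).

C is a rectangular door frame: two vertical jambs of 73×122 mm section, 2141 mm tall, with a clear opening 859 mm wide between their inner faces. A header 118 mm tall and 122 mm deep lies on top of the jambs and spans the full outside width.

Four stools sit around the table at the −y, +y, −x, +x sides. The door frame is on top of the table, centred.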